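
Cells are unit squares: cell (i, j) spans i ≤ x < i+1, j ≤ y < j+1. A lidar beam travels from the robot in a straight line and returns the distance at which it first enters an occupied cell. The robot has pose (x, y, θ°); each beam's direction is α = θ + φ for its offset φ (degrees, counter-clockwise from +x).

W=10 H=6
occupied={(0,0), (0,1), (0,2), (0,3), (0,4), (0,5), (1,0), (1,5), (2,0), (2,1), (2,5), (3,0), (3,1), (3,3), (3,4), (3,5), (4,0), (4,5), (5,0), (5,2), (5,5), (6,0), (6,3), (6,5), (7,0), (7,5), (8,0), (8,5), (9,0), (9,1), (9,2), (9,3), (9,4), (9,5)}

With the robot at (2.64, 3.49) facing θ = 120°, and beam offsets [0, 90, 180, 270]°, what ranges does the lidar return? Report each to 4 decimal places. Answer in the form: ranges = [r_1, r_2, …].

beam 1: φ=0°, α=120°
  cosα=-0.5000 sinα=0.8660 | (2,3) | tMaxX 1.2800 tMaxY 0.5889 | tΔX 2.0000 tΔY 1.1547
    t=0.5889 [y] (2,4)
    t=1.2800 [x] (1,4)
    t=1.7436 [y] (1,5) — stop
  → r_1 = 1.7436
beam 2: φ=90°, α=210°
  cosα=-0.8660 sinα=-0.5000 | (2,3) | tMaxX 0.7390 tMaxY 0.9800 | tΔX 1.1547 tΔY 2.0000
    t=0.7390 [x] (1,3)
    t=0.9800 [y] (1,2)
    t=1.8937 [x] (0,2) — stop
  → r_2 = 1.8937
beam 3: φ=180°, α=300°
  cosα=0.5000 sinα=-0.8660 | (2,3) | tMaxX 0.7200 tMaxY 0.5658 | tΔX 2.0000 tΔY 1.1547
    t=0.5658 [y] (2,2)
    t=0.7200 [x] (3,2)
    t=1.7205 [y] (3,1) — stop
  → r_3 = 1.7205
beam 4: φ=270°, α=30°
  cosα=0.8660 sinα=0.5000 | (2,3) | tMaxX 0.4157 tMaxY 1.0200 | tΔX 1.1547 tΔY 2.0000
    t=0.4157 [x] (3,3) — stop
  → r_4 = 0.4157

ranges = [1.7436, 1.8937, 1.7205, 0.4157]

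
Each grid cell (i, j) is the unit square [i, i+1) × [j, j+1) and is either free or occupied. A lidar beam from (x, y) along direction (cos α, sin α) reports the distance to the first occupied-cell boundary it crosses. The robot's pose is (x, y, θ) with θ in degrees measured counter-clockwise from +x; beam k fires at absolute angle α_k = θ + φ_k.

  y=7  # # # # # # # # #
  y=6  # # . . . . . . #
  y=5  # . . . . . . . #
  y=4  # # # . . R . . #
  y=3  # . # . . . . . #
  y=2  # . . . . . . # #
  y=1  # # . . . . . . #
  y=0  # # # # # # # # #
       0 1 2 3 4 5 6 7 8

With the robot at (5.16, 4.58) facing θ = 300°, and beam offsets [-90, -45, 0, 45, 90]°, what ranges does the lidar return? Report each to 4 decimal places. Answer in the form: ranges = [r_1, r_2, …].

ranges = [2.4942, 3.7063, 4.1338, 2.9402, 3.2793]

beam 1: φ=-90°, α=210°
  cosα=-0.8660 sinα=-0.5000 | (5,4) | tMaxX 0.1848 tMaxY 1.1600 | tΔX 1.1547 tΔY 2.0000
    t=0.1848 [x] (4,4)
    t=1.1600 [y] (4,3)
    t=1.3395 [x] (3,3)
    t=2.4942 [x] (2,3) — stop
  → r_1 = 2.4942
beam 2: φ=-45°, α=255°
  cosα=-0.2588 sinα=-0.9659 | (5,4) | tMaxX 0.6182 tMaxY 0.6005 | tΔX 3.8637 tΔY 1.0353
    t=0.6005 [y] (5,3)
    t=0.6182 [x] (4,3)
    t=1.6357 [y] (4,2)
    t=2.6710 [y] (4,1)
    t=3.7063 [y] (4,0) — stop
  → r_2 = 3.7063
beam 3: φ=0°, α=300°
  cosα=0.5000 sinα=-0.8660 | (5,4) | tMaxX 1.6800 tMaxY 0.6697 | tΔX 2.0000 tΔY 1.1547
    t=0.6697 [y] (5,3)
    t=1.6800 [x] (6,3)
    t=1.8244 [y] (6,2)
    t=2.9791 [y] (6,1)
    t=3.6800 [x] (7,1)
    t=4.1338 [y] (7,0) — stop
  → r_3 = 4.1338
beam 4: φ=45°, α=345°
  cosα=0.9659 sinα=-0.2588 | (5,4) | tMaxX 0.8696 tMaxY 2.2409 | tΔX 1.0353 tΔY 3.8637
    t=0.8696 [x] (6,4)
    t=1.9049 [x] (7,4)
    t=2.2409 [y] (7,3)
    t=2.9402 [x] (8,3) — stop
  → r_4 = 2.9402
beam 5: φ=90°, α=30°
  cosα=0.8660 sinα=0.5000 | (5,4) | tMaxX 0.9699 tMaxY 0.8400 | tΔX 1.1547 tΔY 2.0000
    t=0.8400 [y] (5,5)
    t=0.9699 [x] (6,5)
    t=2.1246 [x] (7,5)
    t=2.8400 [y] (7,6)
    t=3.2793 [x] (8,6) — stop
  → r_5 = 3.2793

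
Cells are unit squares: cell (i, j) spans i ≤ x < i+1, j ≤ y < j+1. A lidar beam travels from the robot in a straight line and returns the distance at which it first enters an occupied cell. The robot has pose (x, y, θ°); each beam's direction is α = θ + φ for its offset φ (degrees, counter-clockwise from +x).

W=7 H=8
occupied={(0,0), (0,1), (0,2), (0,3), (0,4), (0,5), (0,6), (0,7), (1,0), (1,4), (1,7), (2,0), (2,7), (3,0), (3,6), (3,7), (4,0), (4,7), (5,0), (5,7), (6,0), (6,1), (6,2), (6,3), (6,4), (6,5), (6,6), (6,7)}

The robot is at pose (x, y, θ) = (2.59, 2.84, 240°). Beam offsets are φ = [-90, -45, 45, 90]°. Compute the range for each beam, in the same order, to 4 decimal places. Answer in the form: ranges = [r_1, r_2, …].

ranges = [1.8360, 1.6461, 1.9049, 3.6800]

beam 1: φ=-90°, α=150°
  cosα=-0.8660 sinα=0.5000 | (2,2) | tMaxX 0.6813 tMaxY 0.3200 | tΔX 1.1547 tΔY 2.0000
    t=0.3200 [y] (2,3)
    t=0.6813 [x] (1,3)
    t=1.8360 [x] (0,3) — stop
  → r_1 = 1.8360
beam 2: φ=-45°, α=195°
  cosα=-0.9659 sinα=-0.2588 | (2,2) | tMaxX 0.6108 tMaxY 3.2455 | tΔX 1.0353 tΔY 3.8637
    t=0.6108 [x] (1,2)
    t=1.6461 [x] (0,2) — stop
  → r_2 = 1.6461
beam 3: φ=45°, α=285°
  cosα=0.2588 sinα=-0.9659 | (2,2) | tMaxX 1.5841 tMaxY 0.8696 | tΔX 3.8637 tΔY 1.0353
    t=0.8696 [y] (2,1)
    t=1.5841 [x] (3,1)
    t=1.9049 [y] (3,0) — stop
  → r_3 = 1.9049
beam 4: φ=90°, α=330°
  cosα=0.8660 sinα=-0.5000 | (2,2) | tMaxX 0.4734 tMaxY 1.6800 | tΔX 1.1547 tΔY 2.0000
    t=0.4734 [x] (3,2)
    t=1.6281 [x] (4,2)
    t=1.6800 [y] (4,1)
    t=2.7828 [x] (5,1)
    t=3.6800 [y] (5,0) — stop
  → r_4 = 3.6800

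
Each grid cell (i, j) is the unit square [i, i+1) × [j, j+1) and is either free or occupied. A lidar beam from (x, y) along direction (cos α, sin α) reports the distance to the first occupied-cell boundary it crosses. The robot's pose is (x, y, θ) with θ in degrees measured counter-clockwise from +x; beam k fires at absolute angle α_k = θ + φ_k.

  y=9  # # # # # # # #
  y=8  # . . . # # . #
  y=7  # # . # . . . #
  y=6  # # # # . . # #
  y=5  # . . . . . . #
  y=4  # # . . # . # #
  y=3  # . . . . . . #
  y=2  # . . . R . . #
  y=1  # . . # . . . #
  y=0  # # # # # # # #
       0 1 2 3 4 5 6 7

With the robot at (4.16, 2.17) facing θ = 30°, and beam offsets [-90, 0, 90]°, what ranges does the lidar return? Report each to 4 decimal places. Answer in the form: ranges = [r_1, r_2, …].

beam 1: φ=-90°, α=300°
  direction (0.5000, -0.8660); cell (4,2); t to first gridline: x 1.6800, y 0.1963 (then +2.0000 / +1.1547)
    (4,1) via y @ 0.1963
    (4,0) via y @ 1.3510  # hit
  → r_1 = 1.3510
beam 2: φ=0°, α=30°
  direction (0.8660, 0.5000); cell (4,2); t to first gridline: x 0.9699, y 1.6600 (then +1.1547 / +2.0000)
    (5,2) via x @ 0.9699
    (5,3) via y @ 1.6600
    (6,3) via x @ 2.1246
    (7,3) via x @ 3.2793  # hit
  → r_2 = 3.2793
beam 3: φ=90°, α=120°
  direction (-0.5000, 0.8660); cell (4,2); t to first gridline: x 0.3200, y 0.9584 (then +2.0000 / +1.1547)
    (3,2) via x @ 0.3200
    (3,3) via y @ 0.9584
    (3,4) via y @ 2.1131
    (2,4) via x @ 2.3200
    (2,5) via y @ 3.2678
    (1,5) via x @ 4.3200
    (1,6) via y @ 4.4225  # hit
  → r_3 = 4.4225

ranges = [1.3510, 3.2793, 4.4225]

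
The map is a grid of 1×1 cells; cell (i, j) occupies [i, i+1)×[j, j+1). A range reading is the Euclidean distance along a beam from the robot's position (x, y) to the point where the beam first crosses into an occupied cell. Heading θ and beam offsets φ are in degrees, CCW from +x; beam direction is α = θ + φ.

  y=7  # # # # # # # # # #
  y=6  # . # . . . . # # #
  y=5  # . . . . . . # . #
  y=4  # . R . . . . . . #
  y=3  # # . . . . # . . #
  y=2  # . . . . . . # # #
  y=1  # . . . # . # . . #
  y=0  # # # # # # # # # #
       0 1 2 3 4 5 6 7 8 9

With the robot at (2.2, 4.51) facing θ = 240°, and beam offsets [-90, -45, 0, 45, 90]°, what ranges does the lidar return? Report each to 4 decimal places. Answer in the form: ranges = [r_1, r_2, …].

beam 1: φ=-90°, α=150°
  direction (-0.8660, 0.5000); cell (2,4); t to first gridline: x 0.2309, y 0.9800 (then +1.1547 / +2.0000)
    (1,4) via x @ 0.2309
    (1,5) via y @ 0.9800
    (0,5) via x @ 1.3856  # hit
  → r_1 = 1.3856
beam 2: φ=-45°, α=195°
  direction (-0.9659, -0.2588); cell (2,4); t to first gridline: x 0.2071, y 1.9705 (then +1.0353 / +3.8637)
    (1,4) via x @ 0.2071
    (0,4) via x @ 1.2423  # hit
  → r_2 = 1.2423
beam 3: φ=0°, α=240°
  direction (-0.5000, -0.8660); cell (2,4); t to first gridline: x 0.4000, y 0.5889 (then +2.0000 / +1.1547)
    (1,4) via x @ 0.4000
    (1,3) via y @ 0.5889  # hit
  → r_3 = 0.5889
beam 4: φ=45°, α=285°
  direction (0.2588, -0.9659); cell (2,4); t to first gridline: x 3.0910, y 0.5280 (then +3.8637 / +1.0353)
    (2,3) via y @ 0.5280
    (2,2) via y @ 1.5633
    (2,1) via y @ 2.5985
    (3,1) via x @ 3.0910
    (3,0) via y @ 3.6338  # hit
  → r_4 = 3.6338
beam 5: φ=90°, α=330°
  direction (0.8660, -0.5000); cell (2,4); t to first gridline: x 0.9238, y 1.0200 (then +1.1547 / +2.0000)
    (3,4) via x @ 0.9238
    (3,3) via y @ 1.0200
    (4,3) via x @ 2.0785
    (4,2) via y @ 3.0200
    (5,2) via x @ 3.2332
    (6,2) via x @ 4.3879
    (6,1) via y @ 5.0200  # hit
  → r_5 = 5.0200

ranges = [1.3856, 1.2423, 0.5889, 3.6338, 5.0200]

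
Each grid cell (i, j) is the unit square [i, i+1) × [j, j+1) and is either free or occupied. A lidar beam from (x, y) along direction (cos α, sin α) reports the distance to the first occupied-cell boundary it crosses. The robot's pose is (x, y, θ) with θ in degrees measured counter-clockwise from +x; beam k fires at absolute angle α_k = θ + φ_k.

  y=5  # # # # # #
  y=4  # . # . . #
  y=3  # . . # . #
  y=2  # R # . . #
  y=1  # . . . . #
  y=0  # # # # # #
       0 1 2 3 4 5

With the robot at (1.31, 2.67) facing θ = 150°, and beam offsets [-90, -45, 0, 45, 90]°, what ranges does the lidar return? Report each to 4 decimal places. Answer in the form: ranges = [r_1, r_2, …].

ranges = [1.5358, 1.1977, 0.3580, 0.3209, 0.6200]

beam 1: φ=-90°, α=60°
  direction (0.5000, 0.8660); cell (1,2); t to first gridline: x 1.3800, y 0.3811 (then +2.0000 / +1.1547)
    (1,3) via y @ 0.3811
    (2,3) via x @ 1.3800
    (2,4) via y @ 1.5358  # hit
  → r_1 = 1.5358
beam 2: φ=-45°, α=105°
  direction (-0.2588, 0.9659); cell (1,2); t to first gridline: x 1.1977, y 0.3416 (then +3.8637 / +1.0353)
    (1,3) via y @ 0.3416
    (0,3) via x @ 1.1977  # hit
  → r_2 = 1.1977
beam 3: φ=0°, α=150°
  direction (-0.8660, 0.5000); cell (1,2); t to first gridline: x 0.3580, y 0.6600 (then +1.1547 / +2.0000)
    (0,2) via x @ 0.3580  # hit
  → r_3 = 0.3580
beam 4: φ=45°, α=195°
  direction (-0.9659, -0.2588); cell (1,2); t to first gridline: x 0.3209, y 2.5887 (then +1.0353 / +3.8637)
    (0,2) via x @ 0.3209  # hit
  → r_4 = 0.3209
beam 5: φ=90°, α=240°
  direction (-0.5000, -0.8660); cell (1,2); t to first gridline: x 0.6200, y 0.7736 (then +2.0000 / +1.1547)
    (0,2) via x @ 0.6200  # hit
  → r_5 = 0.6200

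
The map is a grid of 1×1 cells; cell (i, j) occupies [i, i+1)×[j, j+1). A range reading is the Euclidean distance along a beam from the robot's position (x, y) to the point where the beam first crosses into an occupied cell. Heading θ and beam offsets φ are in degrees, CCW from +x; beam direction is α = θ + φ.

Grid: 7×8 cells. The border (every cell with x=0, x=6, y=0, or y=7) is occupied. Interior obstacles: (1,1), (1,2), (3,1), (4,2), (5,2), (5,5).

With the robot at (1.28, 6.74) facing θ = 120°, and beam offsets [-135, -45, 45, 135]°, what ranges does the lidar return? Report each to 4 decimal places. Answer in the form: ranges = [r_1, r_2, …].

ranges = [3.8512, 0.2692, 0.2899, 1.0818]

beam 1: φ=-135°, α=345°
  d=(0.9659,-0.2588)  start (1,6)  tX=0.7454 tY=2.8591  stride 1/|dx|=1.0353 1/|dy|=3.8637
    cross x-line → (2,6), t=0.7454
    cross x-line → (3,6), t=1.7807
    cross x-line → (4,6), t=2.8160
    cross y-line → (4,5), t=2.8591
    cross x-line → (5,5), t=3.8512 (wall)
  → r_1 = 3.8512
beam 2: φ=-45°, α=75°
  d=(0.2588,0.9659)  start (1,6)  tX=2.7819 tY=0.2692  stride 1/|dx|=3.8637 1/|dy|=1.0353
    cross y-line → (1,7), t=0.2692 (wall)
  → r_2 = 0.2692
beam 3: φ=45°, α=165°
  d=(-0.9659,0.2588)  start (1,6)  tX=0.2899 tY=1.0046  stride 1/|dx|=1.0353 1/|dy|=3.8637
    cross x-line → (0,6), t=0.2899 (wall)
  → r_3 = 0.2899
beam 4: φ=135°, α=255°
  d=(-0.2588,-0.9659)  start (1,6)  tX=1.0818 tY=0.7661  stride 1/|dx|=3.8637 1/|dy|=1.0353
    cross y-line → (1,5), t=0.7661
    cross x-line → (0,5), t=1.0818 (wall)
  → r_4 = 1.0818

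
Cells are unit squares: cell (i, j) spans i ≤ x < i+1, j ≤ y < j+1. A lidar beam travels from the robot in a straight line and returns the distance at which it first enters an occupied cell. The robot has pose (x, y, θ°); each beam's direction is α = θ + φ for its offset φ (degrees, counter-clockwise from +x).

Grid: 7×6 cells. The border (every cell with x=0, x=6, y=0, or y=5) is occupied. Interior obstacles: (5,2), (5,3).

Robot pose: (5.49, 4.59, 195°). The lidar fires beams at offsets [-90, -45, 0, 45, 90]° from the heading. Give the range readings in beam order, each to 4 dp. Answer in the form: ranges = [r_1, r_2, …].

beam 1: φ=-90°, α=105°
  direction (-0.2588, 0.9659); cell (5,4); t to first gridline: x 1.8932, y 0.4245 (then +3.8637 / +1.0353)
    (5,5) via y @ 0.4245  # hit
  → r_1 = 0.4245
beam 2: φ=-45°, α=150°
  direction (-0.8660, 0.5000); cell (5,4); t to first gridline: x 0.5658, y 0.8200 (then +1.1547 / +2.0000)
    (4,4) via x @ 0.5658
    (4,5) via y @ 0.8200  # hit
  → r_2 = 0.8200
beam 3: φ=0°, α=195°
  direction (-0.9659, -0.2588); cell (5,4); t to first gridline: x 0.5073, y 2.2796 (then +1.0353 / +3.8637)
    (4,4) via x @ 0.5073
    (3,4) via x @ 1.5426
    (3,3) via y @ 2.2796
    (2,3) via x @ 2.5778
    (1,3) via x @ 3.6131
    (0,3) via x @ 4.6484  # hit
  → r_3 = 4.6484
beam 4: φ=45°, α=240°
  direction (-0.5000, -0.8660); cell (5,4); t to first gridline: x 0.9800, y 0.6813 (then +2.0000 / +1.1547)
    (5,3) via y @ 0.6813  # hit
  → r_4 = 0.6813
beam 5: φ=90°, α=285°
  direction (0.2588, -0.9659); cell (5,4); t to first gridline: x 1.9705, y 0.6108 (then +3.8637 / +1.0353)
    (5,3) via y @ 0.6108  # hit
  → r_5 = 0.6108

ranges = [0.4245, 0.8200, 4.6484, 0.6813, 0.6108]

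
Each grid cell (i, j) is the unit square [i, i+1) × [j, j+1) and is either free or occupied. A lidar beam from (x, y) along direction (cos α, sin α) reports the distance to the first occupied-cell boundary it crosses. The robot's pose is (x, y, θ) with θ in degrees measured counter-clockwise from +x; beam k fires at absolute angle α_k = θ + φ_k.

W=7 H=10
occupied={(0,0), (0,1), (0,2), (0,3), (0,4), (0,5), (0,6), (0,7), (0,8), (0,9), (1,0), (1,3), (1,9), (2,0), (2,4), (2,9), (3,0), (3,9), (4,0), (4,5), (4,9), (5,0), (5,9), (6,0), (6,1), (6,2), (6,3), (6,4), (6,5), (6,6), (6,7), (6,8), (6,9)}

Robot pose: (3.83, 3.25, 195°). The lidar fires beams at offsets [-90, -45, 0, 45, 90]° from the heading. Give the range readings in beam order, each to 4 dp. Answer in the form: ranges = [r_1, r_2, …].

beam 1: φ=-90°, α=105°
  cosα=-0.2588 sinα=0.9659 | (3,3) | tMaxX 3.2069 tMaxY 0.7765 | tΔX 3.8637 tΔY 1.0353
    t=0.7765 [y] (3,4)
    t=1.8117 [y] (3,5)
    t=2.8470 [y] (3,6)
    t=3.2069 [x] (2,6)
    t=3.8823 [y] (2,7)
    t=4.9176 [y] (2,8)
    t=5.9528 [y] (2,9) — stop
  → r_1 = 5.9528
beam 2: φ=-45°, α=150°
  cosα=-0.8660 sinα=0.5000 | (3,3) | tMaxX 0.9584 tMaxY 1.5000 | tΔX 1.1547 tΔY 2.0000
    t=0.9584 [x] (2,3)
    t=1.5000 [y] (2,4) — stop
  → r_2 = 1.5000
beam 3: φ=0°, α=195°
  cosα=-0.9659 sinα=-0.2588 | (3,3) | tMaxX 0.8593 tMaxY 0.9659 | tΔX 1.0353 tΔY 3.8637
    t=0.8593 [x] (2,3)
    t=0.9659 [y] (2,2)
    t=1.8946 [x] (1,2)
    t=2.9298 [x] (0,2) — stop
  → r_3 = 2.9298
beam 4: φ=45°, α=240°
  cosα=-0.5000 sinα=-0.8660 | (3,3) | tMaxX 1.6600 tMaxY 0.2887 | tΔX 2.0000 tΔY 1.1547
    t=0.2887 [y] (3,2)
    t=1.4434 [y] (3,1)
    t=1.6600 [x] (2,1)
    t=2.5981 [y] (2,0) — stop
  → r_4 = 2.5981
beam 5: φ=90°, α=285°
  cosα=0.2588 sinα=-0.9659 | (3,3) | tMaxX 0.6568 tMaxY 0.2588 | tΔX 3.8637 tΔY 1.0353
    t=0.2588 [y] (3,2)
    t=0.6568 [x] (4,2)
    t=1.2941 [y] (4,1)
    t=2.3294 [y] (4,0) — stop
  → r_5 = 2.3294

ranges = [5.9528, 1.5000, 2.9298, 2.5981, 2.3294]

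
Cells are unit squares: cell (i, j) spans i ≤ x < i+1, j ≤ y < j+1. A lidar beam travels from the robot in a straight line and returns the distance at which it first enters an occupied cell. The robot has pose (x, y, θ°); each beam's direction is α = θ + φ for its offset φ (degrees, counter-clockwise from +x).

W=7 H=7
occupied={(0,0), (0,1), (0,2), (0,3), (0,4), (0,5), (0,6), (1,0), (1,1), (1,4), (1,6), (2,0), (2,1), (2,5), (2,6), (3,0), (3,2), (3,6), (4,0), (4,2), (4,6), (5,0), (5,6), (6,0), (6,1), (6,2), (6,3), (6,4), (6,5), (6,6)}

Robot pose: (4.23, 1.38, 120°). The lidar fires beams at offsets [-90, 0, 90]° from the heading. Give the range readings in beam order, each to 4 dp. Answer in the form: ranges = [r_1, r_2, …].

beam 1: φ=-90°, α=30°
  cosα=0.8660 sinα=0.5000 | (4,1) | tMaxX 0.8891 tMaxY 1.2400 | tΔX 1.1547 tΔY 2.0000
    t=0.8891 [x] (5,1)
    t=1.2400 [y] (5,2)
    t=2.0438 [x] (6,2) — stop
  → r_1 = 2.0438
beam 2: φ=0°, α=120°
  cosα=-0.5000 sinα=0.8660 | (4,1) | tMaxX 0.4600 tMaxY 0.7159 | tΔX 2.0000 tΔY 1.1547
    t=0.4600 [x] (3,1)
    t=0.7159 [y] (3,2) — stop
  → r_2 = 0.7159
beam 3: φ=90°, α=210°
  cosα=-0.8660 sinα=-0.5000 | (4,1) | tMaxX 0.2656 tMaxY 0.7600 | tΔX 1.1547 tΔY 2.0000
    t=0.2656 [x] (3,1)
    t=0.7600 [y] (3,0) — stop
  → r_3 = 0.7600

ranges = [2.0438, 0.7159, 0.7600]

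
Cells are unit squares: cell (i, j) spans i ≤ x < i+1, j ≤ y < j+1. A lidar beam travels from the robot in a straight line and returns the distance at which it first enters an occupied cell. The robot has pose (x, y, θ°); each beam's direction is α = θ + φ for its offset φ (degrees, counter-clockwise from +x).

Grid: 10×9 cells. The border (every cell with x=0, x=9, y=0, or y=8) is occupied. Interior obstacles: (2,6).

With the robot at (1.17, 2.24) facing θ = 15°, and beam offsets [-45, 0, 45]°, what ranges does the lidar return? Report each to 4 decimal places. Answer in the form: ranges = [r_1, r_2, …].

ranges = [2.4800, 8.1062, 6.6511]

beam 1: φ=-45°, α=330°
  direction (0.8660, -0.5000); cell (1,2); t to first gridline: x 0.9584, y 0.4800 (then +1.1547 / +2.0000)
    (1,1) via y @ 0.4800
    (2,1) via x @ 0.9584
    (3,1) via x @ 2.1131
    (3,0) via y @ 2.4800  # hit
  → r_1 = 2.4800
beam 2: φ=0°, α=15°
  direction (0.9659, 0.2588); cell (1,2); t to first gridline: x 0.8593, y 2.9364 (then +1.0353 / +3.8637)
    (2,2) via x @ 0.8593
    (3,2) via x @ 1.8946
    (4,2) via x @ 2.9298
    (4,3) via y @ 2.9364
    (5,3) via x @ 3.9651
    (6,3) via x @ 5.0004
    (7,3) via x @ 6.0357
    (7,4) via y @ 6.8001
    (8,4) via x @ 7.0709
    (9,4) via x @ 8.1062  # hit
  → r_2 = 8.1062
beam 3: φ=45°, α=60°
  direction (0.5000, 0.8660); cell (1,2); t to first gridline: x 1.6600, y 0.8776 (then +2.0000 / +1.1547)
    (1,3) via y @ 0.8776
    (2,3) via x @ 1.6600
    (2,4) via y @ 2.0323
    (2,5) via y @ 3.1870
    (3,5) via x @ 3.6600
    (3,6) via y @ 4.3417
    (3,7) via y @ 5.4964
    (4,7) via x @ 5.6600
    (4,8) via y @ 6.6511  # hit
  → r_3 = 6.6511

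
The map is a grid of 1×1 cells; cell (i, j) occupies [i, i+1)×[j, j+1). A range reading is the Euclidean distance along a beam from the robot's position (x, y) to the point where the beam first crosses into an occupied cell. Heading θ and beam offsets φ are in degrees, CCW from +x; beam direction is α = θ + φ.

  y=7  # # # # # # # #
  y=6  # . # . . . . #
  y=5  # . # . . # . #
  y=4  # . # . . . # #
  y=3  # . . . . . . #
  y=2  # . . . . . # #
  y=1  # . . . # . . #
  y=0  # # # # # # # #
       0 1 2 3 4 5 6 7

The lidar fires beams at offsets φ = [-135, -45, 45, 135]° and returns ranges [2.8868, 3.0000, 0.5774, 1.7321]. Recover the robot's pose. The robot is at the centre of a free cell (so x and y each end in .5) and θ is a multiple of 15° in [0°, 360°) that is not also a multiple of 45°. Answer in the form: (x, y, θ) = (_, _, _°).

The pose lattice has 29·16 = 464 candidates. Test each by forward raycasting.
  (4.5, 5.5, 195°): beam 1 = 1.7321 ≠ 2.8868 ✗
  (3.5, 1.5, 75°): beam 1 = 0.5774 ≠ 2.8868 ✗
  (5.5, 2.5, 210°): beam 1 = 1.9319 ≠ 2.8868 ✗
  …
  (2.5, 3.5, 75°): r_1=2.8868, r_2=3.0000, r_3=0.5774, r_4=1.7321 — all match ✓
No second candidate reproduces the full scan.

(x, y, θ) = (2.5, 3.5, 75°)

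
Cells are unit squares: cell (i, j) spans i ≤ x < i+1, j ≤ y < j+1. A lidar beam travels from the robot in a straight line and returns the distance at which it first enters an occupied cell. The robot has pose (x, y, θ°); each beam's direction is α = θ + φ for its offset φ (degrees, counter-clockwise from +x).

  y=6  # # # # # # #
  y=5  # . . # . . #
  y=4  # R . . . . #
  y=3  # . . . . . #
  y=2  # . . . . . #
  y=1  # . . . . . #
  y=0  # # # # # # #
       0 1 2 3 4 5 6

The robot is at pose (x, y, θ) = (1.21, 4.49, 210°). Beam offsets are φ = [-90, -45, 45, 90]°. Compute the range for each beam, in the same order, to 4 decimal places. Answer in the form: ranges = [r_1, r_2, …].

beam 1: φ=-90°, α=120°
  cosα=-0.5000 sinα=0.8660 | (1,4) | tMaxX 0.4200 tMaxY 0.5889 | tΔX 2.0000 tΔY 1.1547
    t=0.4200 [x] (0,4) — stop
  → r_1 = 0.4200
beam 2: φ=-45°, α=165°
  cosα=-0.9659 sinα=0.2588 | (1,4) | tMaxX 0.2174 tMaxY 1.9705 | tΔX 1.0353 tΔY 3.8637
    t=0.2174 [x] (0,4) — stop
  → r_2 = 0.2174
beam 3: φ=45°, α=255°
  cosα=-0.2588 sinα=-0.9659 | (1,4) | tMaxX 0.8114 tMaxY 0.5073 | tΔX 3.8637 tΔY 1.0353
    t=0.5073 [y] (1,3)
    t=0.8114 [x] (0,3) — stop
  → r_3 = 0.8114
beam 4: φ=90°, α=300°
  cosα=0.5000 sinα=-0.8660 | (1,4) | tMaxX 1.5800 tMaxY 0.5658 | tΔX 2.0000 tΔY 1.1547
    t=0.5658 [y] (1,3)
    t=1.5800 [x] (2,3)
    t=1.7205 [y] (2,2)
    t=2.8752 [y] (2,1)
    t=3.5800 [x] (3,1)
    t=4.0299 [y] (3,0) — stop
  → r_4 = 4.0299

ranges = [0.4200, 0.2174, 0.8114, 4.0299]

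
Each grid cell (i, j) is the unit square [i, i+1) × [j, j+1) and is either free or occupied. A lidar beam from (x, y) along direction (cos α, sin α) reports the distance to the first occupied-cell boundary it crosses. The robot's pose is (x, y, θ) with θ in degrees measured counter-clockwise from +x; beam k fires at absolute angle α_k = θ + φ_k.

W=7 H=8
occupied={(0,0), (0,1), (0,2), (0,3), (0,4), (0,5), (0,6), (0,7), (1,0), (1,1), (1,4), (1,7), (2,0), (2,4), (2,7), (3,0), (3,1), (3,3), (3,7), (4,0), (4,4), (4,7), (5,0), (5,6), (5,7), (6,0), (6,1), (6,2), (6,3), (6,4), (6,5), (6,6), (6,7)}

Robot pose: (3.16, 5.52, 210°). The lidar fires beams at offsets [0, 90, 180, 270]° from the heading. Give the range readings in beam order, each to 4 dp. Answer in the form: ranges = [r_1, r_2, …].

ranges = [1.0400, 1.6800, 2.1246, 1.7090]

beam 1: φ=0°, α=210°
  direction (-0.8660, -0.5000); cell (3,5); t to first gridline: x 0.1848, y 1.0400 (then +1.1547 / +2.0000)
    (2,5) via x @ 0.1848
    (2,4) via y @ 1.0400  # hit
  → r_1 = 1.0400
beam 2: φ=90°, α=300°
  direction (0.5000, -0.8660); cell (3,5); t to first gridline: x 1.6800, y 0.6004 (then +2.0000 / +1.1547)
    (3,4) via y @ 0.6004
    (4,4) via x @ 1.6800  # hit
  → r_2 = 1.6800
beam 3: φ=180°, α=30°
  direction (0.8660, 0.5000); cell (3,5); t to first gridline: x 0.9699, y 0.9600 (then +1.1547 / +2.0000)
    (3,6) via y @ 0.9600
    (4,6) via x @ 0.9699
    (5,6) via x @ 2.1246  # hit
  → r_3 = 2.1246
beam 4: φ=270°, α=120°
  direction (-0.5000, 0.8660); cell (3,5); t to first gridline: x 0.3200, y 0.5543 (then +2.0000 / +1.1547)
    (2,5) via x @ 0.3200
    (2,6) via y @ 0.5543
    (2,7) via y @ 1.7090  # hit
  → r_4 = 1.7090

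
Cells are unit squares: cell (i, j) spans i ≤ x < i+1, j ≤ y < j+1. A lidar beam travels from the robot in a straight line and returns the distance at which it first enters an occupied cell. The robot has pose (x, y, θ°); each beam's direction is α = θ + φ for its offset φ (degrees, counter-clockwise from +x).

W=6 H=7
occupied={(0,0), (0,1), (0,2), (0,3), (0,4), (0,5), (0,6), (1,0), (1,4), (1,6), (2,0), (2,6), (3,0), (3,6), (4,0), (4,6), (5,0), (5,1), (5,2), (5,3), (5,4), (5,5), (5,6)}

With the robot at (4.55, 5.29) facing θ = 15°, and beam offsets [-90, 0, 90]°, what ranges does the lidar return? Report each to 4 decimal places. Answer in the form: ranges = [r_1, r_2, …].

beam 1: φ=-90°, α=285°
  cosα=0.2588 sinα=-0.9659 | (4,5) | tMaxX 1.7387 tMaxY 0.3002 | tΔX 3.8637 tΔY 1.0353
    t=0.3002 [y] (4,4)
    t=1.3355 [y] (4,3)
    t=1.7387 [x] (5,3) — stop
  → r_1 = 1.7387
beam 2: φ=0°, α=15°
  cosα=0.9659 sinα=0.2588 | (4,5) | tMaxX 0.4659 tMaxY 2.7432 | tΔX 1.0353 tΔY 3.8637
    t=0.4659 [x] (5,5) — stop
  → r_2 = 0.4659
beam 3: φ=90°, α=105°
  cosα=-0.2588 sinα=0.9659 | (4,5) | tMaxX 2.1250 tMaxY 0.7350 | tΔX 3.8637 tΔY 1.0353
    t=0.7350 [y] (4,6) — stop
  → r_3 = 0.7350

ranges = [1.7387, 0.4659, 0.7350]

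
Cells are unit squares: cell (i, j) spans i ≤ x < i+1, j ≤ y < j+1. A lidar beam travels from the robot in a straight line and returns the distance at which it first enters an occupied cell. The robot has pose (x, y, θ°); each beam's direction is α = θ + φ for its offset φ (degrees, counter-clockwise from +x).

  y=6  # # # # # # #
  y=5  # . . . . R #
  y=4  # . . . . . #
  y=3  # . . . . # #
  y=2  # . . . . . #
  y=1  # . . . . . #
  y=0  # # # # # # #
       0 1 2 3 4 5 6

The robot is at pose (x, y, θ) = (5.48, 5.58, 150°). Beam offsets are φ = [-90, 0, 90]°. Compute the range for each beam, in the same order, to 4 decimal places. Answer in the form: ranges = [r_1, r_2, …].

ranges = [0.4850, 0.8400, 5.2885]

beam 1: φ=-90°, α=60°
  d=(0.5000,0.8660)  start (5,5)  tX=1.0400 tY=0.4850  stride 1/|dx|=2.0000 1/|dy|=1.1547
    cross y-line → (5,6), t=0.4850 (wall)
  → r_1 = 0.4850
beam 2: φ=0°, α=150°
  d=(-0.8660,0.5000)  start (5,5)  tX=0.5543 tY=0.8400  stride 1/|dx|=1.1547 1/|dy|=2.0000
    cross x-line → (4,5), t=0.5543
    cross y-line → (4,6), t=0.8400 (wall)
  → r_2 = 0.8400
beam 3: φ=90°, α=240°
  d=(-0.5000,-0.8660)  start (5,5)  tX=0.9600 tY=0.6697  stride 1/|dx|=2.0000 1/|dy|=1.1547
    cross y-line → (5,4), t=0.6697
    cross x-line → (4,4), t=0.9600
    cross y-line → (4,3), t=1.8244
    cross x-line → (3,3), t=2.9600
    cross y-line → (3,2), t=2.9791
    cross y-line → (3,1), t=4.1338
    cross x-line → (2,1), t=4.9600
    cross y-line → (2,0), t=5.2885 (wall)
  → r_3 = 5.2885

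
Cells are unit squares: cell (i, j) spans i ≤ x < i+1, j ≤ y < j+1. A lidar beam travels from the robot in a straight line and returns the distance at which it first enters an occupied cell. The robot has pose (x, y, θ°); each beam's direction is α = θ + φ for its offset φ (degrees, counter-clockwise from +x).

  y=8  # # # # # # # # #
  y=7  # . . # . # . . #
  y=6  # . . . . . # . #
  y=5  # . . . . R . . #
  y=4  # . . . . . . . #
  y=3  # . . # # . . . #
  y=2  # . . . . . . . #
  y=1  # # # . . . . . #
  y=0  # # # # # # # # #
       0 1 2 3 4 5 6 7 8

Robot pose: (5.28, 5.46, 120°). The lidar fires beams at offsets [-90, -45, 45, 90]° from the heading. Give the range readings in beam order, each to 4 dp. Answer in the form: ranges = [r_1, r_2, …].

ranges = [1.0800, 1.5943, 4.4310, 4.9421]

beam 1: φ=-90°, α=30°
  direction (0.8660, 0.5000); cell (5,5); t to first gridline: x 0.8314, y 1.0800 (then +1.1547 / +2.0000)
    (6,5) via x @ 0.8314
    (6,6) via y @ 1.0800  # hit
  → r_1 = 1.0800
beam 2: φ=-45°, α=75°
  direction (0.2588, 0.9659); cell (5,5); t to first gridline: x 2.7819, y 0.5590 (then +3.8637 / +1.0353)
    (5,6) via y @ 0.5590
    (5,7) via y @ 1.5943  # hit
  → r_2 = 1.5943
beam 3: φ=45°, α=165°
  direction (-0.9659, 0.2588); cell (5,5); t to first gridline: x 0.2899, y 2.0864 (then +1.0353 / +3.8637)
    (4,5) via x @ 0.2899
    (3,5) via x @ 1.3252
    (3,6) via y @ 2.0864
    (2,6) via x @ 2.3604
    (1,6) via x @ 3.3957
    (0,6) via x @ 4.4310  # hit
  → r_3 = 4.4310
beam 4: φ=90°, α=210°
  direction (-0.8660, -0.5000); cell (5,5); t to first gridline: x 0.3233, y 0.9200 (then +1.1547 / +2.0000)
    (4,5) via x @ 0.3233
    (4,4) via y @ 0.9200
    (3,4) via x @ 1.4780
    (2,4) via x @ 2.6327
    (2,3) via y @ 2.9200
    (1,3) via x @ 3.7874
    (1,2) via y @ 4.9200
    (0,2) via x @ 4.9421  # hit
  → r_4 = 4.9421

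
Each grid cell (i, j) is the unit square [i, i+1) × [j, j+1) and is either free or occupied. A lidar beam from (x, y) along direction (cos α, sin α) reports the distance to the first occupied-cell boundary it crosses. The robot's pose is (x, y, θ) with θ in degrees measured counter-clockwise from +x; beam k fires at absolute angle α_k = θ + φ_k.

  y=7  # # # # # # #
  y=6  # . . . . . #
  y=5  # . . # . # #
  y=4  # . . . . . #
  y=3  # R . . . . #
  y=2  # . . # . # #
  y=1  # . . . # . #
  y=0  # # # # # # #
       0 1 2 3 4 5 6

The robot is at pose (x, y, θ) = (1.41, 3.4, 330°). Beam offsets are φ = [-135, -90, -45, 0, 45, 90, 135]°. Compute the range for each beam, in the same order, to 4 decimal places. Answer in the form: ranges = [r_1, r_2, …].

beam 1: φ=-135°, α=195°
  cosα=-0.9659 sinα=-0.2588 | (1,3) | tMaxX 0.4245 tMaxY 1.5455 | tΔX 1.0353 tΔY 3.8637
    t=0.4245 [x] (0,3) — stop
  → r_1 = 0.4245
beam 2: φ=-90°, α=240°
  cosα=-0.5000 sinα=-0.8660 | (1,3) | tMaxX 0.8200 tMaxY 0.4619 | tΔX 2.0000 tΔY 1.1547
    t=0.4619 [y] (1,2)
    t=0.8200 [x] (0,2) — stop
  → r_2 = 0.8200
beam 3: φ=-45°, α=285°
  cosα=0.2588 sinα=-0.9659 | (1,3) | tMaxX 2.2796 tMaxY 0.4141 | tΔX 3.8637 tΔY 1.0353
    t=0.4141 [y] (1,2)
    t=1.4494 [y] (1,1)
    t=2.2796 [x] (2,1)
    t=2.4847 [y] (2,0) — stop
  → r_3 = 2.4847
beam 4: φ=0°, α=330°
  cosα=0.8660 sinα=-0.5000 | (1,3) | tMaxX 0.6813 tMaxY 0.8000 | tΔX 1.1547 tΔY 2.0000
    t=0.6813 [x] (2,3)
    t=0.8000 [y] (2,2)
    t=1.8360 [x] (3,2) — stop
  → r_4 = 1.8360
beam 5: φ=45°, α=15°
  cosα=0.9659 sinα=0.2588 | (1,3) | tMaxX 0.6108 tMaxY 2.3182 | tΔX 1.0353 tΔY 3.8637
    t=0.6108 [x] (2,3)
    t=1.6461 [x] (3,3)
    t=2.3182 [y] (3,4)
    t=2.6814 [x] (4,4)
    t=3.7166 [x] (5,4)
    t=4.7519 [x] (6,4) — stop
  → r_5 = 4.7519
beam 6: φ=90°, α=60°
  cosα=0.5000 sinα=0.8660 | (1,3) | tMaxX 1.1800 tMaxY 0.6928 | tΔX 2.0000 tΔY 1.1547
    t=0.6928 [y] (1,4)
    t=1.1800 [x] (2,4)
    t=1.8475 [y] (2,5)
    t=3.0022 [y] (2,6)
    t=3.1800 [x] (3,6)
    t=4.1569 [y] (3,7) — stop
  → r_6 = 4.1569
beam 7: φ=135°, α=105°
  cosα=-0.2588 sinα=0.9659 | (1,3) | tMaxX 1.5841 tMaxY 0.6212 | tΔX 3.8637 tΔY 1.0353
    t=0.6212 [y] (1,4)
    t=1.5841 [x] (0,4) — stop
  → r_7 = 1.5841

ranges = [0.4245, 0.8200, 2.4847, 1.8360, 4.7519, 4.1569, 1.5841]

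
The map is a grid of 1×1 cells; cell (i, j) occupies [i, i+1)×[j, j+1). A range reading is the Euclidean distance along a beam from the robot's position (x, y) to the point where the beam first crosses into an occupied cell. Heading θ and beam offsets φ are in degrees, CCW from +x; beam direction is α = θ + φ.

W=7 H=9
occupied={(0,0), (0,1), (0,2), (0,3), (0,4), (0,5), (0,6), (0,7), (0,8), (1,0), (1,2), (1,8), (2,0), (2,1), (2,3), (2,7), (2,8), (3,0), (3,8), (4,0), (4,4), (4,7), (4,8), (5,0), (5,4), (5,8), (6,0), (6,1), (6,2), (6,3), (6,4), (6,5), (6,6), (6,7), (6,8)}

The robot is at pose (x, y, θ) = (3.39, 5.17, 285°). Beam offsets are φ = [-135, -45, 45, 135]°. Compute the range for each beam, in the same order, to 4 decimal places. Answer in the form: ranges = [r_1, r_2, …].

beam 1: φ=-135°, α=150°
  dir = (cos 150°, sin 150°) = (-0.8660, 0.5000); from cell (3,5)
  next x-line at t=0.4503, next y-line at t=1.6600; Δt_x=1.1547, Δt_y=2.0000
    x: enter (2,5) at t=0.4503
    x: enter (1,5) at t=1.6050
    y: enter (1,6) at t=1.6600
    x: enter (0,6) at t=2.7597 ← occupied
  → r_1 = 2.7597
beam 2: φ=-45°, α=240°
  dir = (cos 240°, sin 240°) = (-0.5000, -0.8660); from cell (3,5)
  next x-line at t=0.7800, next y-line at t=0.1963; Δt_x=2.0000, Δt_y=1.1547
    y: enter (3,4) at t=0.1963
    x: enter (2,4) at t=0.7800
    y: enter (2,3) at t=1.3510 ← occupied
  → r_2 = 1.3510
beam 3: φ=45°, α=330°
  dir = (cos 330°, sin 330°) = (0.8660, -0.5000); from cell (3,5)
  next x-line at t=0.7044, next y-line at t=0.3400; Δt_x=1.1547, Δt_y=2.0000
    y: enter (3,4) at t=0.3400
    x: enter (4,4) at t=0.7044 ← occupied
  → r_3 = 0.7044
beam 4: φ=135°, α=60°
  dir = (cos 60°, sin 60°) = (0.5000, 0.8660); from cell (3,5)
  next x-line at t=1.2200, next y-line at t=0.9584; Δt_x=2.0000, Δt_y=1.1547
    y: enter (3,6) at t=0.9584
    x: enter (4,6) at t=1.2200
    y: enter (4,7) at t=2.1131 ← occupied
  → r_4 = 2.1131

ranges = [2.7597, 1.3510, 0.7044, 2.1131]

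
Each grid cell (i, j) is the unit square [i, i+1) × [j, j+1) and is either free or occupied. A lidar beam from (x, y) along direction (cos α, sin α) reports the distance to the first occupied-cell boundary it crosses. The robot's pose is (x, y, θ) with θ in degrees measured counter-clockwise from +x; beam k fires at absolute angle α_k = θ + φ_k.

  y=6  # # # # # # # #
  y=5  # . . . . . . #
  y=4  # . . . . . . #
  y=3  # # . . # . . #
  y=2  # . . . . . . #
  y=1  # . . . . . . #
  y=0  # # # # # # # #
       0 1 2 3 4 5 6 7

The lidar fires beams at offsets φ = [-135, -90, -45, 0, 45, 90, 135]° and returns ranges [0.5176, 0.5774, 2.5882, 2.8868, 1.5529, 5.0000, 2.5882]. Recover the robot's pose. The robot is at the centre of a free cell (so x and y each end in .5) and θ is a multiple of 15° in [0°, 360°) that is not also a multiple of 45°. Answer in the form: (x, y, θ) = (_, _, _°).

The pose lattice has 28·16 = 448 candidates. Test each by forward raycasting.
  (2.5, 1.5, 345°): beam 1 = 1.0000 ≠ 0.5176 ✗
  (3.5, 4.5, 165°): beam 1 = 3.0000 ≠ 0.5176 ✗
  (3.5, 2.5, 75°): beam 1 = 1.7321 ≠ 0.5176 ✗
  …
  (2.5, 3.5, 300°): r_1=0.5176, r_2=0.5774, r_3=2.5882, r_4=2.8868, r_5=1.5529, r_6=5.0000, r_7=2.5882 — all match ✓
No second candidate reproduces the full scan.

(x, y, θ) = (2.5, 3.5, 300°)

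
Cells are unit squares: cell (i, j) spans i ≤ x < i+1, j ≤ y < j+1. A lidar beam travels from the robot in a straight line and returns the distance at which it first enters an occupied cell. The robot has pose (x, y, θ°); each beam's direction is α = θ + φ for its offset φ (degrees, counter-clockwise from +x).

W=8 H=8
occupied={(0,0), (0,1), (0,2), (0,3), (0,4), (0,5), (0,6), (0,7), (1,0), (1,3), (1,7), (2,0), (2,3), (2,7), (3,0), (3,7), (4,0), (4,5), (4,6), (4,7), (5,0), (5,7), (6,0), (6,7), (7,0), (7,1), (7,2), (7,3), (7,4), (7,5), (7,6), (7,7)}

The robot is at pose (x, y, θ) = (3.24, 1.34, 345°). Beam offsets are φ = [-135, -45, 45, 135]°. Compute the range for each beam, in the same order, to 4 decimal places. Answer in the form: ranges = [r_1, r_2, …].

ranges = [0.6800, 0.3926, 4.3417, 1.9168]

beam 1: φ=-135°, α=210°
  cosα=-0.8660 sinα=-0.5000 | (3,1) | tMaxX 0.2771 tMaxY 0.6800 | tΔX 1.1547 tΔY 2.0000
    t=0.2771 [x] (2,1)
    t=0.6800 [y] (2,0) — stop
  → r_1 = 0.6800
beam 2: φ=-45°, α=300°
  cosα=0.5000 sinα=-0.8660 | (3,1) | tMaxX 1.5200 tMaxY 0.3926 | tΔX 2.0000 tΔY 1.1547
    t=0.3926 [y] (3,0) — stop
  → r_2 = 0.3926
beam 3: φ=45°, α=30°
  cosα=0.8660 sinα=0.5000 | (3,1) | tMaxX 0.8776 tMaxY 1.3200 | tΔX 1.1547 tΔY 2.0000
    t=0.8776 [x] (4,1)
    t=1.3200 [y] (4,2)
    t=2.0323 [x] (5,2)
    t=3.1870 [x] (6,2)
    t=3.3200 [y] (6,3)
    t=4.3417 [x] (7,3) — stop
  → r_3 = 4.3417
beam 4: φ=135°, α=120°
  cosα=-0.5000 sinα=0.8660 | (3,1) | tMaxX 0.4800 tMaxY 0.7621 | tΔX 2.0000 tΔY 1.1547
    t=0.4800 [x] (2,1)
    t=0.7621 [y] (2,2)
    t=1.9168 [y] (2,3) — stop
  → r_4 = 1.9168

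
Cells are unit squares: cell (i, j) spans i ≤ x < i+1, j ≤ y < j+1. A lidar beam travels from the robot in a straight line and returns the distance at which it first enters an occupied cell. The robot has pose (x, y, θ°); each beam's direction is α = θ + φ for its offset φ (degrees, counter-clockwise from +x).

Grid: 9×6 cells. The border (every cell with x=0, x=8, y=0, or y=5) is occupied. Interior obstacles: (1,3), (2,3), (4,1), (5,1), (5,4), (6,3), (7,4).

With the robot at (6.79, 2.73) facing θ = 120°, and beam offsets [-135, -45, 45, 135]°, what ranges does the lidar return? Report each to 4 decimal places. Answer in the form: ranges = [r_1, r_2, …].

beam 1: φ=-135°, α=345°
  cosα=0.9659 sinα=-0.2588 | (6,2) | tMaxX 0.2174 tMaxY 2.8205 | tΔX 1.0353 tΔY 3.8637
    t=0.2174 [x] (7,2)
    t=1.2527 [x] (8,2) — stop
  → r_1 = 1.2527
beam 2: φ=-45°, α=75°
  cosα=0.2588 sinα=0.9659 | (6,2) | tMaxX 0.8114 tMaxY 0.2795 | tΔX 3.8637 tΔY 1.0353
    t=0.2795 [y] (6,3) — stop
  → r_2 = 0.2795
beam 3: φ=45°, α=165°
  cosα=-0.9659 sinα=0.2588 | (6,2) | tMaxX 0.8179 tMaxY 1.0432 | tΔX 1.0353 tΔY 3.8637
    t=0.8179 [x] (5,2)
    t=1.0432 [y] (5,3)
    t=1.8531 [x] (4,3)
    t=2.8884 [x] (3,3)
    t=3.9237 [x] (2,3) — stop
  → r_3 = 3.9237
beam 4: φ=135°, α=255°
  cosα=-0.2588 sinα=-0.9659 | (6,2) | tMaxX 3.0523 tMaxY 0.7558 | tΔX 3.8637 tΔY 1.0353
    t=0.7558 [y] (6,1)
    t=1.7910 [y] (6,0) — stop
  → r_4 = 1.7910

ranges = [1.2527, 0.2795, 3.9237, 1.7910]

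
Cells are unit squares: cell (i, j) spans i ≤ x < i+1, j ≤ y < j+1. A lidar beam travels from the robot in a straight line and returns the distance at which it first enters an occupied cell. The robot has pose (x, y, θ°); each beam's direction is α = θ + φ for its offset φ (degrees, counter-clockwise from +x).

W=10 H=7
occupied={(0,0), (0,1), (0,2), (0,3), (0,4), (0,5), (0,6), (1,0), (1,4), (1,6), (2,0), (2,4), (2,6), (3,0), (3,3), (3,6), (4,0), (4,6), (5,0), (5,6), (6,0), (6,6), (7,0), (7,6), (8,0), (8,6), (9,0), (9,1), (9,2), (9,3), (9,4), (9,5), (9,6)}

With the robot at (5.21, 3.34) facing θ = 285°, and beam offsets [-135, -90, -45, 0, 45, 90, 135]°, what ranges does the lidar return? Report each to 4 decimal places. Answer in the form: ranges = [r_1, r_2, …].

ranges = [2.5519, 1.2527, 2.7020, 2.4225, 4.3763, 3.9237, 3.0715]

beam 1: φ=-135°, α=150°
  cosα=-0.8660 sinα=0.5000 | (5,3) | tMaxX 0.2425 tMaxY 1.3200 | tΔX 1.1547 tΔY 2.0000
    t=0.2425 [x] (4,3)
    t=1.3200 [y] (4,4)
    t=1.3972 [x] (3,4)
    t=2.5519 [x] (2,4) — stop
  → r_1 = 2.5519
beam 2: φ=-90°, α=195°
  cosα=-0.9659 sinα=-0.2588 | (5,3) | tMaxX 0.2174 tMaxY 1.3137 | tΔX 1.0353 tΔY 3.8637
    t=0.2174 [x] (4,3)
    t=1.2527 [x] (3,3) — stop
  → r_2 = 1.2527
beam 3: φ=-45°, α=240°
  cosα=-0.5000 sinα=-0.8660 | (5,3) | tMaxX 0.4200 tMaxY 0.3926 | tΔX 2.0000 tΔY 1.1547
    t=0.3926 [y] (5,2)
    t=0.4200 [x] (4,2)
    t=1.5473 [y] (4,1)
    t=2.4200 [x] (3,1)
    t=2.7020 [y] (3,0) — stop
  → r_3 = 2.7020
beam 4: φ=0°, α=285°
  cosα=0.2588 sinα=-0.9659 | (5,3) | tMaxX 3.0523 tMaxY 0.3520 | tΔX 3.8637 tΔY 1.0353
    t=0.3520 [y] (5,2)
    t=1.3873 [y] (5,1)
    t=2.4225 [y] (5,0) — stop
  → r_4 = 2.4225
beam 5: φ=45°, α=330°
  cosα=0.8660 sinα=-0.5000 | (5,3) | tMaxX 0.9122 tMaxY 0.6800 | tΔX 1.1547 tΔY 2.0000
    t=0.6800 [y] (5,2)
    t=0.9122 [x] (6,2)
    t=2.0669 [x] (7,2)
    t=2.6800 [y] (7,1)
    t=3.2216 [x] (8,1)
    t=4.3763 [x] (9,1) — stop
  → r_5 = 4.3763
beam 6: φ=90°, α=15°
  cosα=0.9659 sinα=0.2588 | (5,3) | tMaxX 0.8179 tMaxY 2.5500 | tΔX 1.0353 tΔY 3.8637
    t=0.8179 [x] (6,3)
    t=1.8531 [x] (7,3)
    t=2.5500 [y] (7,4)
    t=2.8884 [x] (8,4)
    t=3.9237 [x] (9,4) — stop
  → r_6 = 3.9237
beam 7: φ=135°, α=60°
  cosα=0.5000 sinα=0.8660 | (5,3) | tMaxX 1.5800 tMaxY 0.7621 | tΔX 2.0000 tΔY 1.1547
    t=0.7621 [y] (5,4)
    t=1.5800 [x] (6,4)
    t=1.9168 [y] (6,5)
    t=3.0715 [y] (6,6) — stop
  → r_7 = 3.0715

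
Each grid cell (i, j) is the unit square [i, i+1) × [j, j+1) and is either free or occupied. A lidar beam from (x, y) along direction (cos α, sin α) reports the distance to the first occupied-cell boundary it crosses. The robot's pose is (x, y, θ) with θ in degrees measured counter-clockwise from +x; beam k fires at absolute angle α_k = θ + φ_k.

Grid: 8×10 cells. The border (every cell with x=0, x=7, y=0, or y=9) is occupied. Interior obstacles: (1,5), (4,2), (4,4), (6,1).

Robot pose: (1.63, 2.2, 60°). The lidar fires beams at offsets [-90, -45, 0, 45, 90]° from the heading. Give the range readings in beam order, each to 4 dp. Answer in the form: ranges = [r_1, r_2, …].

beam 1: φ=-90°, α=330°
  direction (0.8660, -0.5000); cell (1,2); t to first gridline: x 0.4272, y 0.4000 (then +1.1547 / +2.0000)
    (1,1) via y @ 0.4000
    (2,1) via x @ 0.4272
    (3,1) via x @ 1.5819
    (3,0) via y @ 2.4000  # hit
  → r_1 = 2.4000
beam 2: φ=-45°, α=15°
  direction (0.9659, 0.2588); cell (1,2); t to first gridline: x 0.3831, y 3.0910 (then +1.0353 / +3.8637)
    (2,2) via x @ 0.3831
    (3,2) via x @ 1.4183
    (4,2) via x @ 2.4536  # hit
  → r_2 = 2.4536
beam 3: φ=0°, α=60°
  direction (0.5000, 0.8660); cell (1,2); t to first gridline: x 0.7400, y 0.9238 (then +2.0000 / +1.1547)
    (2,2) via x @ 0.7400
    (2,3) via y @ 0.9238
    (2,4) via y @ 2.0785
    (3,4) via x @ 2.7400
    (3,5) via y @ 3.2332
    (3,6) via y @ 4.3879
    (4,6) via x @ 4.7400
    (4,7) via y @ 5.5426
    (4,8) via y @ 6.6973
    (5,8) via x @ 6.7400
    (5,9) via y @ 7.8520  # hit
  → r_3 = 7.8520
beam 4: φ=45°, α=105°
  direction (-0.2588, 0.9659); cell (1,2); t to first gridline: x 2.4341, y 0.8282 (then +3.8637 / +1.0353)
    (1,3) via y @ 0.8282
    (1,4) via y @ 1.8635
    (0,4) via x @ 2.4341  # hit
  → r_4 = 2.4341
beam 5: φ=90°, α=150°
  direction (-0.8660, 0.5000); cell (1,2); t to first gridline: x 0.7275, y 1.6000 (then +1.1547 / +2.0000)
    (0,2) via x @ 0.7275  # hit
  → r_5 = 0.7275

ranges = [2.4000, 2.4536, 7.8520, 2.4341, 0.7275]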